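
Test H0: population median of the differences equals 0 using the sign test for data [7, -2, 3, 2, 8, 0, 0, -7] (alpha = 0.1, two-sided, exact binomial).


Step 1: Discard zero differences. Original n = 8; n_eff = number of nonzero differences = 6.
Nonzero differences (with sign): +7, -2, +3, +2, +8, -7
Step 2: Count signs: positive = 4, negative = 2.
Step 3: Under H0: P(positive) = 0.5, so the number of positives S ~ Bin(6, 0.5).
Step 4: Two-sided exact p-value = sum of Bin(6,0.5) probabilities at or below the observed probability = 0.687500.
Step 5: alpha = 0.1. fail to reject H0.

n_eff = 6, pos = 4, neg = 2, p = 0.687500, fail to reject H0.


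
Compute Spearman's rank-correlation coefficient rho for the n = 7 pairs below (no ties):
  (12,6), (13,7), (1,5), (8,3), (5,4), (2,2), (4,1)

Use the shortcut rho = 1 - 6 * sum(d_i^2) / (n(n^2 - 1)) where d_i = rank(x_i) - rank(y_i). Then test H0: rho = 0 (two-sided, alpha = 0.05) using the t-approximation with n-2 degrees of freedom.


Step 1: Rank x and y separately (midranks; no ties here).
rank(x): 12->6, 13->7, 1->1, 8->5, 5->4, 2->2, 4->3
rank(y): 6->6, 7->7, 5->5, 3->3, 4->4, 2->2, 1->1
Step 2: d_i = R_x(i) - R_y(i); compute d_i^2.
  (6-6)^2=0, (7-7)^2=0, (1-5)^2=16, (5-3)^2=4, (4-4)^2=0, (2-2)^2=0, (3-1)^2=4
sum(d^2) = 24.
Step 3: rho = 1 - 6*24 / (7*(7^2 - 1)) = 1 - 144/336 = 0.571429.
Step 4: Under H0, t = rho * sqrt((n-2)/(1-rho^2)) = 1.5570 ~ t(5).
Step 5: Two-sided p-value from the t-distribution with 5 df = 0.180202.
Step 6: alpha = 0.05. fail to reject H0.

rho = 0.5714, p = 0.180202, fail to reject H0 at alpha = 0.05.


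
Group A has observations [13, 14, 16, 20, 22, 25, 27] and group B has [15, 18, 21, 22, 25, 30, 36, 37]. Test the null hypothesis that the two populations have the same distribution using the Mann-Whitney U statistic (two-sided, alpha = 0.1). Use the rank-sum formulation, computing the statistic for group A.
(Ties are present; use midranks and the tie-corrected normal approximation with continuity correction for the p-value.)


Step 1: Combine and sort all 15 observations; assign midranks.
sorted (value, group): (13,X), (14,X), (15,Y), (16,X), (18,Y), (20,X), (21,Y), (22,X), (22,Y), (25,X), (25,Y), (27,X), (30,Y), (36,Y), (37,Y)
ranks: 13->1, 14->2, 15->3, 16->4, 18->5, 20->6, 21->7, 22->8.5, 22->8.5, 25->10.5, 25->10.5, 27->12, 30->13, 36->14, 37->15
Step 2: Rank sum for X: R1 = 1 + 2 + 4 + 6 + 8.5 + 10.5 + 12 = 44.
Step 3: U_X = R1 - n1(n1+1)/2 = 44 - 7*8/2 = 44 - 28 = 16.
       U_Y = n1*n2 - U_X = 56 - 16 = 40.
Step 4: Ties are present, so use the tie-corrected normal approximation (with continuity correction) for the p-value.
Step 5: p-value = 0.182450; compare to alpha = 0.1. fail to reject H0.

U_X = 16, p = 0.182450, fail to reject H0 at alpha = 0.1.


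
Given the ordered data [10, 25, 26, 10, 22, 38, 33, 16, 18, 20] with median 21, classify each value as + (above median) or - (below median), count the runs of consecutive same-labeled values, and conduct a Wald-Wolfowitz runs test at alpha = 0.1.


Step 1: Compute median = 21; label A = above, B = below.
Labels in order: BAABAAABBB  (n_A = 5, n_B = 5)
Step 2: Count runs R = 5.
Step 3: Under H0 (random ordering), E[R] = 2*n_A*n_B/(n_A+n_B) + 1 = 2*5*5/10 + 1 = 6.0000.
        Var[R] = 2*n_A*n_B*(2*n_A*n_B - n_A - n_B) / ((n_A+n_B)^2 * (n_A+n_B-1)) = 2000/900 = 2.2222.
        SD[R] = 1.4907.
Step 4: Continuity-corrected z = (R + 0.5 - E[R]) / SD[R] = (5 + 0.5 - 6.0000) / 1.4907 = -0.3354.
Step 5: Two-sided p-value via normal approximation = 2*(1 - Phi(|z|)) = 0.737316.
Step 6: alpha = 0.1. fail to reject H0.

R = 5, z = -0.3354, p = 0.737316, fail to reject H0.


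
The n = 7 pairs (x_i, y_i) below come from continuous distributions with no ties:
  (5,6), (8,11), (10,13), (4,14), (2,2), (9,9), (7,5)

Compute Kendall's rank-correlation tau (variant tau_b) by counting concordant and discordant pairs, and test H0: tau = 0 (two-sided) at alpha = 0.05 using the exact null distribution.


Step 1: Enumerate the 21 unordered pairs (i,j) with i<j and classify each by sign(x_j-x_i) * sign(y_j-y_i).
  (1,2):dx=+3,dy=+5->C; (1,3):dx=+5,dy=+7->C; (1,4):dx=-1,dy=+8->D; (1,5):dx=-3,dy=-4->C
  (1,6):dx=+4,dy=+3->C; (1,7):dx=+2,dy=-1->D; (2,3):dx=+2,dy=+2->C; (2,4):dx=-4,dy=+3->D
  (2,5):dx=-6,dy=-9->C; (2,6):dx=+1,dy=-2->D; (2,7):dx=-1,dy=-6->C; (3,4):dx=-6,dy=+1->D
  (3,5):dx=-8,dy=-11->C; (3,6):dx=-1,dy=-4->C; (3,7):dx=-3,dy=-8->C; (4,5):dx=-2,dy=-12->C
  (4,6):dx=+5,dy=-5->D; (4,7):dx=+3,dy=-9->D; (5,6):dx=+7,dy=+7->C; (5,7):dx=+5,dy=+3->C
  (6,7):dx=-2,dy=-4->C
Step 2: C = 14, D = 7, total pairs = 21.
Step 3: tau = (C - D)/(n(n-1)/2) = (14 - 7)/21 = 0.333333.
Step 4: Exact two-sided p-value (enumerate n! = 5040 permutations of y under H0): p = 0.381349.
Step 5: alpha = 0.05. fail to reject H0.

tau_b = 0.3333 (C=14, D=7), p = 0.381349, fail to reject H0.


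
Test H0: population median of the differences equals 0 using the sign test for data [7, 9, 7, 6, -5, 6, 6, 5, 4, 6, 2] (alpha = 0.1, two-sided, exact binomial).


Step 1: Discard zero differences. Original n = 11; n_eff = number of nonzero differences = 11.
Nonzero differences (with sign): +7, +9, +7, +6, -5, +6, +6, +5, +4, +6, +2
Step 2: Count signs: positive = 10, negative = 1.
Step 3: Under H0: P(positive) = 0.5, so the number of positives S ~ Bin(11, 0.5).
Step 4: Two-sided exact p-value = sum of Bin(11,0.5) probabilities at or below the observed probability = 0.011719.
Step 5: alpha = 0.1. reject H0.

n_eff = 11, pos = 10, neg = 1, p = 0.011719, reject H0.


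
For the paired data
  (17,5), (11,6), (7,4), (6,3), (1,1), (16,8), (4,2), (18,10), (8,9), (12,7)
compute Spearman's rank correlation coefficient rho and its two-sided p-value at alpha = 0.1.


Step 1: Rank x and y separately (midranks; no ties here).
rank(x): 17->9, 11->6, 7->4, 6->3, 1->1, 16->8, 4->2, 18->10, 8->5, 12->7
rank(y): 5->5, 6->6, 4->4, 3->3, 1->1, 8->8, 2->2, 10->10, 9->9, 7->7
Step 2: d_i = R_x(i) - R_y(i); compute d_i^2.
  (9-5)^2=16, (6-6)^2=0, (4-4)^2=0, (3-3)^2=0, (1-1)^2=0, (8-8)^2=0, (2-2)^2=0, (10-10)^2=0, (5-9)^2=16, (7-7)^2=0
sum(d^2) = 32.
Step 3: rho = 1 - 6*32 / (10*(10^2 - 1)) = 1 - 192/990 = 0.806061.
Step 4: Under H0, t = rho * sqrt((n-2)/(1-rho^2)) = 3.8522 ~ t(8).
Step 5: Two-sided p-value from the t-distribution with 8 df = 0.004862.
Step 6: alpha = 0.1. reject H0.

rho = 0.8061, p = 0.004862, reject H0 at alpha = 0.1.


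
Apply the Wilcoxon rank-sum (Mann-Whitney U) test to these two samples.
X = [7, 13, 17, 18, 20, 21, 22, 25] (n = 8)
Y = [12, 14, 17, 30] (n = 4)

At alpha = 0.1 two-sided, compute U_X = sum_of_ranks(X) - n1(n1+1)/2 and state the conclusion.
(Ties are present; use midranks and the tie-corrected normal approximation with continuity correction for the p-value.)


Step 1: Combine and sort all 12 observations; assign midranks.
sorted (value, group): (7,X), (12,Y), (13,X), (14,Y), (17,X), (17,Y), (18,X), (20,X), (21,X), (22,X), (25,X), (30,Y)
ranks: 7->1, 12->2, 13->3, 14->4, 17->5.5, 17->5.5, 18->7, 20->8, 21->9, 22->10, 25->11, 30->12
Step 2: Rank sum for X: R1 = 1 + 3 + 5.5 + 7 + 8 + 9 + 10 + 11 = 54.5.
Step 3: U_X = R1 - n1(n1+1)/2 = 54.5 - 8*9/2 = 54.5 - 36 = 18.5.
       U_Y = n1*n2 - U_X = 32 - 18.5 = 13.5.
Step 4: Ties are present, so use the tie-corrected normal approximation (with continuity correction) for the p-value.
Step 5: p-value = 0.733647; compare to alpha = 0.1. fail to reject H0.

U_X = 18.5, p = 0.733647, fail to reject H0 at alpha = 0.1.


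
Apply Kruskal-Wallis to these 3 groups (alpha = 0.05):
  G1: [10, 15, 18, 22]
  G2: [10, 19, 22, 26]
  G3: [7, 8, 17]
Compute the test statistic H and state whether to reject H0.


Step 1: Combine all N = 11 observations and assign midranks.
sorted (value, group, rank): (7,G3,1), (8,G3,2), (10,G1,3.5), (10,G2,3.5), (15,G1,5), (17,G3,6), (18,G1,7), (19,G2,8), (22,G1,9.5), (22,G2,9.5), (26,G2,11)
Step 2: Sum ranks within each group.
R_1 = 25 (n_1 = 4)
R_2 = 32 (n_2 = 4)
R_3 = 9 (n_3 = 3)
Step 3: H = 12/(N(N+1)) * sum(R_i^2/n_i) - 3(N+1)
     = 12/(11*12) * (25^2/4 + 32^2/4 + 9^2/3) - 3*12
     = 0.090909 * 439.25 - 36
     = 3.931818.
Step 4: Ties present; correction factor C = 1 - 12/(11^3 - 11) = 0.990909. Corrected H = 3.931818 / 0.990909 = 3.967890.
Step 5: Under H0, H ~ chi^2(2); p-value = 0.137526.
Step 6: alpha = 0.05. fail to reject H0.

H = 3.9679, df = 2, p = 0.137526, fail to reject H0.


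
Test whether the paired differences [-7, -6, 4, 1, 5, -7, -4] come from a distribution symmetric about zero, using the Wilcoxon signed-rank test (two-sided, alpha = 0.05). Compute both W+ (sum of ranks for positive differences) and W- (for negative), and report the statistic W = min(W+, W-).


Step 1: Drop any zero differences (none here) and take |d_i|.
|d| = [7, 6, 4, 1, 5, 7, 4]
Step 2: Midrank |d_i| (ties get averaged ranks).
ranks: |7|->6.5, |6|->5, |4|->2.5, |1|->1, |5|->4, |7|->6.5, |4|->2.5
Step 3: Attach original signs; sum ranks with positive sign and with negative sign.
W+ = 2.5 + 1 + 4 = 7.5
W- = 6.5 + 5 + 6.5 + 2.5 = 20.5
(Check: W+ + W- = 28 should equal n(n+1)/2 = 28.)
Step 4: Test statistic W = min(W+, W-) = 7.5.
Step 5: Ties in |d|, so use the tie-corrected normal approximation.
        E[W] = n(n+1)/4 = 7*8/4 = 14.
        Tie groups: |d|=4 (t=2), |d|=7 (t=2); sum(t^3 - t) = 12.
        Var[W] = n(n+1)(2n+1)/24 - sum(t^3-t)/48 = 840/24 - 12/48 = 34.75.
        z = (W - E[W]) / sqrt(Var[W]) = (7.5 - 14) / 5.8949 = -1.1026.
        Two-sided p = 2*Phi(z) = 0.270181.
Step 6: alpha = 0.05. fail to reject H0.

W+ = 7.5, W- = 20.5, W = min = 7.5, p = 0.270181, fail to reject H0.


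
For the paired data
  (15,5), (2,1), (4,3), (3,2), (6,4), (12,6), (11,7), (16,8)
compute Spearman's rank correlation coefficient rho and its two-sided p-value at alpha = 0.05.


Step 1: Rank x and y separately (midranks; no ties here).
rank(x): 15->7, 2->1, 4->3, 3->2, 6->4, 12->6, 11->5, 16->8
rank(y): 5->5, 1->1, 3->3, 2->2, 4->4, 6->6, 7->7, 8->8
Step 2: d_i = R_x(i) - R_y(i); compute d_i^2.
  (7-5)^2=4, (1-1)^2=0, (3-3)^2=0, (2-2)^2=0, (4-4)^2=0, (6-6)^2=0, (5-7)^2=4, (8-8)^2=0
sum(d^2) = 8.
Step 3: rho = 1 - 6*8 / (8*(8^2 - 1)) = 1 - 48/504 = 0.904762.
Step 4: Under H0, t = rho * sqrt((n-2)/(1-rho^2)) = 5.2034 ~ t(6).
Step 5: Two-sided p-value from the t-distribution with 6 df = 0.002008.
Step 6: alpha = 0.05. reject H0.

rho = 0.9048, p = 0.002008, reject H0 at alpha = 0.05.


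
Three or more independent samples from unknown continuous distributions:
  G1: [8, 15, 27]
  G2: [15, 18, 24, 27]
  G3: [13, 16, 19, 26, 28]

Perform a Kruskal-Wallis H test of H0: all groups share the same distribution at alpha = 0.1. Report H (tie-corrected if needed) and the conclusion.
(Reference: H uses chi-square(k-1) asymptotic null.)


Step 1: Combine all N = 12 observations and assign midranks.
sorted (value, group, rank): (8,G1,1), (13,G3,2), (15,G1,3.5), (15,G2,3.5), (16,G3,5), (18,G2,6), (19,G3,7), (24,G2,8), (26,G3,9), (27,G1,10.5), (27,G2,10.5), (28,G3,12)
Step 2: Sum ranks within each group.
R_1 = 15 (n_1 = 3)
R_2 = 28 (n_2 = 4)
R_3 = 35 (n_3 = 5)
Step 3: H = 12/(N(N+1)) * sum(R_i^2/n_i) - 3(N+1)
     = 12/(12*13) * (15^2/3 + 28^2/4 + 35^2/5) - 3*13
     = 0.076923 * 516 - 39
     = 0.692308.
Step 4: Ties present; correction factor C = 1 - 12/(12^3 - 12) = 0.993007. Corrected H = 0.692308 / 0.993007 = 0.697183.
Step 5: Under H0, H ~ chi^2(2); p-value = 0.705681.
Step 6: alpha = 0.1. fail to reject H0.

H = 0.6972, df = 2, p = 0.705681, fail to reject H0.


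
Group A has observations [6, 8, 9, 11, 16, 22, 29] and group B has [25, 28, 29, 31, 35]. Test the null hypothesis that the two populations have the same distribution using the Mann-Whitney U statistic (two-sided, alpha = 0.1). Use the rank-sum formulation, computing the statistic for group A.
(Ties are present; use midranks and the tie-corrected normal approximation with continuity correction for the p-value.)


Step 1: Combine and sort all 12 observations; assign midranks.
sorted (value, group): (6,X), (8,X), (9,X), (11,X), (16,X), (22,X), (25,Y), (28,Y), (29,X), (29,Y), (31,Y), (35,Y)
ranks: 6->1, 8->2, 9->3, 11->4, 16->5, 22->6, 25->7, 28->8, 29->9.5, 29->9.5, 31->11, 35->12
Step 2: Rank sum for X: R1 = 1 + 2 + 3 + 4 + 5 + 6 + 9.5 = 30.5.
Step 3: U_X = R1 - n1(n1+1)/2 = 30.5 - 7*8/2 = 30.5 - 28 = 2.5.
       U_Y = n1*n2 - U_X = 35 - 2.5 = 32.5.
Step 4: Ties are present, so use the tie-corrected normal approximation (with continuity correction) for the p-value.
Step 5: p-value = 0.018328; compare to alpha = 0.1. reject H0.

U_X = 2.5, p = 0.018328, reject H0 at alpha = 0.1.


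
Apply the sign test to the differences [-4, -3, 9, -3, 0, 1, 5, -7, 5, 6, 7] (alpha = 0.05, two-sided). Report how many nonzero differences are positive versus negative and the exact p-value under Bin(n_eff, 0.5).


Step 1: Discard zero differences. Original n = 11; n_eff = number of nonzero differences = 10.
Nonzero differences (with sign): -4, -3, +9, -3, +1, +5, -7, +5, +6, +7
Step 2: Count signs: positive = 6, negative = 4.
Step 3: Under H0: P(positive) = 0.5, so the number of positives S ~ Bin(10, 0.5).
Step 4: Two-sided exact p-value = sum of Bin(10,0.5) probabilities at or below the observed probability = 0.753906.
Step 5: alpha = 0.05. fail to reject H0.

n_eff = 10, pos = 6, neg = 4, p = 0.753906, fail to reject H0.


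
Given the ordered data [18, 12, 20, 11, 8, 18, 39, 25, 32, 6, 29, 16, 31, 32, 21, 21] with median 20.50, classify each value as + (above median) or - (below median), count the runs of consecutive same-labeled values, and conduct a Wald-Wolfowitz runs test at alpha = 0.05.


Step 1: Compute median = 20.50; label A = above, B = below.
Labels in order: BBBBBBAAABABAAAA  (n_A = 8, n_B = 8)
Step 2: Count runs R = 6.
Step 3: Under H0 (random ordering), E[R] = 2*n_A*n_B/(n_A+n_B) + 1 = 2*8*8/16 + 1 = 9.0000.
        Var[R] = 2*n_A*n_B*(2*n_A*n_B - n_A - n_B) / ((n_A+n_B)^2 * (n_A+n_B-1)) = 14336/3840 = 3.7333.
        SD[R] = 1.9322.
Step 4: Continuity-corrected z = (R + 0.5 - E[R]) / SD[R] = (6 + 0.5 - 9.0000) / 1.9322 = -1.2939.
Step 5: Two-sided p-value via normal approximation = 2*(1 - Phi(|z|)) = 0.195709.
Step 6: alpha = 0.05. fail to reject H0.

R = 6, z = -1.2939, p = 0.195709, fail to reject H0.


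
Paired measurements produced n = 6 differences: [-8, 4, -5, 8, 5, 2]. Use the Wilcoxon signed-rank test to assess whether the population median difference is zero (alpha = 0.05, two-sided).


Step 1: Drop any zero differences (none here) and take |d_i|.
|d| = [8, 4, 5, 8, 5, 2]
Step 2: Midrank |d_i| (ties get averaged ranks).
ranks: |8|->5.5, |4|->2, |5|->3.5, |8|->5.5, |5|->3.5, |2|->1
Step 3: Attach original signs; sum ranks with positive sign and with negative sign.
W+ = 2 + 5.5 + 3.5 + 1 = 12
W- = 5.5 + 3.5 = 9
(Check: W+ + W- = 21 should equal n(n+1)/2 = 21.)
Step 4: Test statistic W = min(W+, W-) = 9.
Step 5: Ties in |d|, so use the tie-corrected normal approximation.
        E[W] = n(n+1)/4 = 6*7/4 = 10.5.
        Tie groups: |d|=5 (t=2), |d|=8 (t=2); sum(t^3 - t) = 12.
        Var[W] = n(n+1)(2n+1)/24 - sum(t^3-t)/48 = 546/24 - 12/48 = 22.5.
        z = (W - E[W]) / sqrt(Var[W]) = (9 - 10.5) / 4.7434 = -0.3162.
        Two-sided p = 2*Phi(z) = 0.751830.
Step 6: alpha = 0.05. fail to reject H0.

W+ = 12, W- = 9, W = min = 9, p = 0.751830, fail to reject H0.


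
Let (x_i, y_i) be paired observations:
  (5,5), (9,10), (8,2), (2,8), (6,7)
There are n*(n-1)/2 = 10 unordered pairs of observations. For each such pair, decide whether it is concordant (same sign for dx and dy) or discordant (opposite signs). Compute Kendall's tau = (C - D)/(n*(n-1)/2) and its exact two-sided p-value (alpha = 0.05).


Step 1: Enumerate the 10 unordered pairs (i,j) with i<j and classify each by sign(x_j-x_i) * sign(y_j-y_i).
  (1,2):dx=+4,dy=+5->C; (1,3):dx=+3,dy=-3->D; (1,4):dx=-3,dy=+3->D; (1,5):dx=+1,dy=+2->C
  (2,3):dx=-1,dy=-8->C; (2,4):dx=-7,dy=-2->C; (2,5):dx=-3,dy=-3->C; (3,4):dx=-6,dy=+6->D
  (3,5):dx=-2,dy=+5->D; (4,5):dx=+4,dy=-1->D
Step 2: C = 5, D = 5, total pairs = 10.
Step 3: tau = (C - D)/(n(n-1)/2) = (5 - 5)/10 = 0.000000.
Step 4: Exact two-sided p-value (enumerate n! = 120 permutations of y under H0): p = 1.000000.
Step 5: alpha = 0.05. fail to reject H0.

tau_b = 0.0000 (C=5, D=5), p = 1.000000, fail to reject H0.


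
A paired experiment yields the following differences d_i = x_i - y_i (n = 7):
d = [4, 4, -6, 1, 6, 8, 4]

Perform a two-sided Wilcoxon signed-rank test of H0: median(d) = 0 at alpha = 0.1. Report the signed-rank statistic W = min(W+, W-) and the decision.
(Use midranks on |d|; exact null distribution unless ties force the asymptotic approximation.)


Step 1: Drop any zero differences (none here) and take |d_i|.
|d| = [4, 4, 6, 1, 6, 8, 4]
Step 2: Midrank |d_i| (ties get averaged ranks).
ranks: |4|->3, |4|->3, |6|->5.5, |1|->1, |6|->5.5, |8|->7, |4|->3
Step 3: Attach original signs; sum ranks with positive sign and with negative sign.
W+ = 3 + 3 + 1 + 5.5 + 7 + 3 = 22.5
W- = 5.5 = 5.5
(Check: W+ + W- = 28 should equal n(n+1)/2 = 28.)
Step 4: Test statistic W = min(W+, W-) = 5.5.
Step 5: Ties in |d|, so use the tie-corrected normal approximation.
        E[W] = n(n+1)/4 = 7*8/4 = 14.
        Tie groups: |d|=4 (t=3), |d|=6 (t=2); sum(t^3 - t) = 30.
        Var[W] = n(n+1)(2n+1)/24 - sum(t^3-t)/48 = 840/24 - 30/48 = 34.375.
        z = (W - E[W]) / sqrt(Var[W]) = (5.5 - 14) / 5.8630 = -1.4498.
        Two-sided p = 2*Phi(z) = 0.147124.
Step 6: alpha = 0.1. fail to reject H0.

W+ = 22.5, W- = 5.5, W = min = 5.5, p = 0.147124, fail to reject H0.


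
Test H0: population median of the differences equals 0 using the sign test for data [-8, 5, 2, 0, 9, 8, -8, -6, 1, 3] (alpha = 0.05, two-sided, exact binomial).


Step 1: Discard zero differences. Original n = 10; n_eff = number of nonzero differences = 9.
Nonzero differences (with sign): -8, +5, +2, +9, +8, -8, -6, +1, +3
Step 2: Count signs: positive = 6, negative = 3.
Step 3: Under H0: P(positive) = 0.5, so the number of positives S ~ Bin(9, 0.5).
Step 4: Two-sided exact p-value = sum of Bin(9,0.5) probabilities at or below the observed probability = 0.507812.
Step 5: alpha = 0.05. fail to reject H0.

n_eff = 9, pos = 6, neg = 3, p = 0.507812, fail to reject H0.


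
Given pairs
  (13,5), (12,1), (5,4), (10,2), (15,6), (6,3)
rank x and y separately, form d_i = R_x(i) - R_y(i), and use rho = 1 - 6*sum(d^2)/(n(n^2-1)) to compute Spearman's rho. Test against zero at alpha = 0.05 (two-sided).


Step 1: Rank x and y separately (midranks; no ties here).
rank(x): 13->5, 12->4, 5->1, 10->3, 15->6, 6->2
rank(y): 5->5, 1->1, 4->4, 2->2, 6->6, 3->3
Step 2: d_i = R_x(i) - R_y(i); compute d_i^2.
  (5-5)^2=0, (4-1)^2=9, (1-4)^2=9, (3-2)^2=1, (6-6)^2=0, (2-3)^2=1
sum(d^2) = 20.
Step 3: rho = 1 - 6*20 / (6*(6^2 - 1)) = 1 - 120/210 = 0.428571.
Step 4: Under H0, t = rho * sqrt((n-2)/(1-rho^2)) = 0.9487 ~ t(4).
Step 5: Two-sided p-value from the t-distribution with 4 df = 0.396501.
Step 6: alpha = 0.05. fail to reject H0.

rho = 0.4286, p = 0.396501, fail to reject H0 at alpha = 0.05.


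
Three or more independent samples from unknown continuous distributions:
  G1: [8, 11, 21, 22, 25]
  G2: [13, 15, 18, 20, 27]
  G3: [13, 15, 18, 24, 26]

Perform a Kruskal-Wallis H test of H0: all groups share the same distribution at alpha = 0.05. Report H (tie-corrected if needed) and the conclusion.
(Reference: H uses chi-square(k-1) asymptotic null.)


Step 1: Combine all N = 15 observations and assign midranks.
sorted (value, group, rank): (8,G1,1), (11,G1,2), (13,G2,3.5), (13,G3,3.5), (15,G2,5.5), (15,G3,5.5), (18,G2,7.5), (18,G3,7.5), (20,G2,9), (21,G1,10), (22,G1,11), (24,G3,12), (25,G1,13), (26,G3,14), (27,G2,15)
Step 2: Sum ranks within each group.
R_1 = 37 (n_1 = 5)
R_2 = 40.5 (n_2 = 5)
R_3 = 42.5 (n_3 = 5)
Step 3: H = 12/(N(N+1)) * sum(R_i^2/n_i) - 3(N+1)
     = 12/(15*16) * (37^2/5 + 40.5^2/5 + 42.5^2/5) - 3*16
     = 0.050000 * 963.1 - 48
     = 0.155000.
Step 4: Ties present; correction factor C = 1 - 18/(15^3 - 15) = 0.994643. Corrected H = 0.155000 / 0.994643 = 0.155835.
Step 5: Under H0, H ~ chi^2(2); p-value = 0.925041.
Step 6: alpha = 0.05. fail to reject H0.

H = 0.1558, df = 2, p = 0.925041, fail to reject H0.


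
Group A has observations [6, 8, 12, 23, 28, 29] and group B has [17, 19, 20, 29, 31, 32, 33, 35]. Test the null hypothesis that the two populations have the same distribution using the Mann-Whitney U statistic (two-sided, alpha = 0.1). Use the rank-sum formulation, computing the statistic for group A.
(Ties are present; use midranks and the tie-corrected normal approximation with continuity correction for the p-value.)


Step 1: Combine and sort all 14 observations; assign midranks.
sorted (value, group): (6,X), (8,X), (12,X), (17,Y), (19,Y), (20,Y), (23,X), (28,X), (29,X), (29,Y), (31,Y), (32,Y), (33,Y), (35,Y)
ranks: 6->1, 8->2, 12->3, 17->4, 19->5, 20->6, 23->7, 28->8, 29->9.5, 29->9.5, 31->11, 32->12, 33->13, 35->14
Step 2: Rank sum for X: R1 = 1 + 2 + 3 + 7 + 8 + 9.5 = 30.5.
Step 3: U_X = R1 - n1(n1+1)/2 = 30.5 - 6*7/2 = 30.5 - 21 = 9.5.
       U_Y = n1*n2 - U_X = 48 - 9.5 = 38.5.
Step 4: Ties are present, so use the tie-corrected normal approximation (with continuity correction) for the p-value.
Step 5: p-value = 0.070392; compare to alpha = 0.1. reject H0.

U_X = 9.5, p = 0.070392, reject H0 at alpha = 0.1.


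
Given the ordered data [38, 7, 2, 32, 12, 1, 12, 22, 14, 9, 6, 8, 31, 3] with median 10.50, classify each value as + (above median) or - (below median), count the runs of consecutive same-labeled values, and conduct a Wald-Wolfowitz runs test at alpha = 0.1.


Step 1: Compute median = 10.50; label A = above, B = below.
Labels in order: ABBAABAAABBBAB  (n_A = 7, n_B = 7)
Step 2: Count runs R = 8.
Step 3: Under H0 (random ordering), E[R] = 2*n_A*n_B/(n_A+n_B) + 1 = 2*7*7/14 + 1 = 8.0000.
        Var[R] = 2*n_A*n_B*(2*n_A*n_B - n_A - n_B) / ((n_A+n_B)^2 * (n_A+n_B-1)) = 8232/2548 = 3.2308.
        SD[R] = 1.7974.
Step 4: R = E[R], so z = 0 with no continuity correction.
Step 5: Two-sided p-value via normal approximation = 2*(1 - Phi(|z|)) = 1.000000.
Step 6: alpha = 0.1. fail to reject H0.

R = 8, z = 0.0000, p = 1.000000, fail to reject H0.


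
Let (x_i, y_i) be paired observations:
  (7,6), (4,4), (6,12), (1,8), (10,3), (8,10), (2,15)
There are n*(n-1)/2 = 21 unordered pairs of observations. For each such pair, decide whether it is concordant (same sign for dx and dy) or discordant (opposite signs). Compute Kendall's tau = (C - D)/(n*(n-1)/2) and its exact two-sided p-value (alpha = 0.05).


Step 1: Enumerate the 21 unordered pairs (i,j) with i<j and classify each by sign(x_j-x_i) * sign(y_j-y_i).
  (1,2):dx=-3,dy=-2->C; (1,3):dx=-1,dy=+6->D; (1,4):dx=-6,dy=+2->D; (1,5):dx=+3,dy=-3->D
  (1,6):dx=+1,dy=+4->C; (1,7):dx=-5,dy=+9->D; (2,3):dx=+2,dy=+8->C; (2,4):dx=-3,dy=+4->D
  (2,5):dx=+6,dy=-1->D; (2,6):dx=+4,dy=+6->C; (2,7):dx=-2,dy=+11->D; (3,4):dx=-5,dy=-4->C
  (3,5):dx=+4,dy=-9->D; (3,6):dx=+2,dy=-2->D; (3,7):dx=-4,dy=+3->D; (4,5):dx=+9,dy=-5->D
  (4,6):dx=+7,dy=+2->C; (4,7):dx=+1,dy=+7->C; (5,6):dx=-2,dy=+7->D; (5,7):dx=-8,dy=+12->D
  (6,7):dx=-6,dy=+5->D
Step 2: C = 7, D = 14, total pairs = 21.
Step 3: tau = (C - D)/(n(n-1)/2) = (7 - 14)/21 = -0.333333.
Step 4: Exact two-sided p-value (enumerate n! = 5040 permutations of y under H0): p = 0.381349.
Step 5: alpha = 0.05. fail to reject H0.

tau_b = -0.3333 (C=7, D=14), p = 0.381349, fail to reject H0.


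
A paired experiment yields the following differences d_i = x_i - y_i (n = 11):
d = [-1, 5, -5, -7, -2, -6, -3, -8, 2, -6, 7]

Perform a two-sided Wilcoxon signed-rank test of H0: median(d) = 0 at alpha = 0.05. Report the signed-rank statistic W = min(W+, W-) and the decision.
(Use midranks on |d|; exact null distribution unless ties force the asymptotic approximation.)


Step 1: Drop any zero differences (none here) and take |d_i|.
|d| = [1, 5, 5, 7, 2, 6, 3, 8, 2, 6, 7]
Step 2: Midrank |d_i| (ties get averaged ranks).
ranks: |1|->1, |5|->5.5, |5|->5.5, |7|->9.5, |2|->2.5, |6|->7.5, |3|->4, |8|->11, |2|->2.5, |6|->7.5, |7|->9.5
Step 3: Attach original signs; sum ranks with positive sign and with negative sign.
W+ = 5.5 + 2.5 + 9.5 = 17.5
W- = 1 + 5.5 + 9.5 + 2.5 + 7.5 + 4 + 11 + 7.5 = 48.5
(Check: W+ + W- = 66 should equal n(n+1)/2 = 66.)
Step 4: Test statistic W = min(W+, W-) = 17.5.
Step 5: Ties in |d|, so use the tie-corrected normal approximation.
        E[W] = n(n+1)/4 = 11*12/4 = 33.
        Tie groups: |d|=2 (t=2), |d|=5 (t=2), |d|=6 (t=2), |d|=7 (t=2); sum(t^3 - t) = 24.
        Var[W] = n(n+1)(2n+1)/24 - sum(t^3-t)/48 = 3036/24 - 24/48 = 126.
        z = (W - E[W]) / sqrt(Var[W]) = (17.5 - 33) / 11.2250 = -1.3808.
        Two-sided p = 2*Phi(z) = 0.167325.
Step 6: alpha = 0.05. fail to reject H0.

W+ = 17.5, W- = 48.5, W = min = 17.5, p = 0.167325, fail to reject H0.


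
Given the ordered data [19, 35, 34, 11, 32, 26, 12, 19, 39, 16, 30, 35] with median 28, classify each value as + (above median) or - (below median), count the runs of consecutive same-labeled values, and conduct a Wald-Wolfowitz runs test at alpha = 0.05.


Step 1: Compute median = 28; label A = above, B = below.
Labels in order: BAABABBBABAA  (n_A = 6, n_B = 6)
Step 2: Count runs R = 8.
Step 3: Under H0 (random ordering), E[R] = 2*n_A*n_B/(n_A+n_B) + 1 = 2*6*6/12 + 1 = 7.0000.
        Var[R] = 2*n_A*n_B*(2*n_A*n_B - n_A - n_B) / ((n_A+n_B)^2 * (n_A+n_B-1)) = 4320/1584 = 2.7273.
        SD[R] = 1.6514.
Step 4: Continuity-corrected z = (R - 0.5 - E[R]) / SD[R] = (8 - 0.5 - 7.0000) / 1.6514 = 0.3028.
Step 5: Two-sided p-value via normal approximation = 2*(1 - Phi(|z|)) = 0.762069.
Step 6: alpha = 0.05. fail to reject H0.

R = 8, z = 0.3028, p = 0.762069, fail to reject H0.


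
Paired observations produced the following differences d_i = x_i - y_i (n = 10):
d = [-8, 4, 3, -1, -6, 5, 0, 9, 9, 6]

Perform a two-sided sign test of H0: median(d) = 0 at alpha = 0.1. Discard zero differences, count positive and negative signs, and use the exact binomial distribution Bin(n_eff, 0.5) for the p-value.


Step 1: Discard zero differences. Original n = 10; n_eff = number of nonzero differences = 9.
Nonzero differences (with sign): -8, +4, +3, -1, -6, +5, +9, +9, +6
Step 2: Count signs: positive = 6, negative = 3.
Step 3: Under H0: P(positive) = 0.5, so the number of positives S ~ Bin(9, 0.5).
Step 4: Two-sided exact p-value = sum of Bin(9,0.5) probabilities at or below the observed probability = 0.507812.
Step 5: alpha = 0.1. fail to reject H0.

n_eff = 9, pos = 6, neg = 3, p = 0.507812, fail to reject H0.


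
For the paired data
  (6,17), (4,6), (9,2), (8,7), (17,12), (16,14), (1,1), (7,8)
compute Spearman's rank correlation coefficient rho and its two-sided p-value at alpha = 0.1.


Step 1: Rank x and y separately (midranks; no ties here).
rank(x): 6->3, 4->2, 9->6, 8->5, 17->8, 16->7, 1->1, 7->4
rank(y): 17->8, 6->3, 2->2, 7->4, 12->6, 14->7, 1->1, 8->5
Step 2: d_i = R_x(i) - R_y(i); compute d_i^2.
  (3-8)^2=25, (2-3)^2=1, (6-2)^2=16, (5-4)^2=1, (8-6)^2=4, (7-7)^2=0, (1-1)^2=0, (4-5)^2=1
sum(d^2) = 48.
Step 3: rho = 1 - 6*48 / (8*(8^2 - 1)) = 1 - 288/504 = 0.428571.
Step 4: Under H0, t = rho * sqrt((n-2)/(1-rho^2)) = 1.1619 ~ t(6).
Step 5: Two-sided p-value from the t-distribution with 6 df = 0.289403.
Step 6: alpha = 0.1. fail to reject H0.

rho = 0.4286, p = 0.289403, fail to reject H0 at alpha = 0.1.


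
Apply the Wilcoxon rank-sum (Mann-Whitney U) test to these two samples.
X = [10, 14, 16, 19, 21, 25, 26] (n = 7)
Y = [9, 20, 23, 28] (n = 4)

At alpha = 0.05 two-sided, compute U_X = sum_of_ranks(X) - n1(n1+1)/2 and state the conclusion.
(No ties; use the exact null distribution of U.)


Step 1: Combine and sort all 11 observations; assign midranks.
sorted (value, group): (9,Y), (10,X), (14,X), (16,X), (19,X), (20,Y), (21,X), (23,Y), (25,X), (26,X), (28,Y)
ranks: 9->1, 10->2, 14->3, 16->4, 19->5, 20->6, 21->7, 23->8, 25->9, 26->10, 28->11
Step 2: Rank sum for X: R1 = 2 + 3 + 4 + 5 + 7 + 9 + 10 = 40.
Step 3: U_X = R1 - n1(n1+1)/2 = 40 - 7*8/2 = 40 - 28 = 12.
       U_Y = n1*n2 - U_X = 28 - 12 = 16.
Step 4: No ties, so the exact null distribution of U (based on enumerating the C(11,7) = 330 equally likely rank assignments) gives the two-sided p-value.
Step 5: p-value = 0.787879; compare to alpha = 0.05. fail to reject H0.

U_X = 12, p = 0.787879, fail to reject H0 at alpha = 0.05.


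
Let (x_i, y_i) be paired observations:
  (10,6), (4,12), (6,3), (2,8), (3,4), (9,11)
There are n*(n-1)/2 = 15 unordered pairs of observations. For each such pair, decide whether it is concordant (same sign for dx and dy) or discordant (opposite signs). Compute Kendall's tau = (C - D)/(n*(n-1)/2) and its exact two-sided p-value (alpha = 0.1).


Step 1: Enumerate the 15 unordered pairs (i,j) with i<j and classify each by sign(x_j-x_i) * sign(y_j-y_i).
  (1,2):dx=-6,dy=+6->D; (1,3):dx=-4,dy=-3->C; (1,4):dx=-8,dy=+2->D; (1,5):dx=-7,dy=-2->C
  (1,6):dx=-1,dy=+5->D; (2,3):dx=+2,dy=-9->D; (2,4):dx=-2,dy=-4->C; (2,5):dx=-1,dy=-8->C
  (2,6):dx=+5,dy=-1->D; (3,4):dx=-4,dy=+5->D; (3,5):dx=-3,dy=+1->D; (3,6):dx=+3,dy=+8->C
  (4,5):dx=+1,dy=-4->D; (4,6):dx=+7,dy=+3->C; (5,6):dx=+6,dy=+7->C
Step 2: C = 7, D = 8, total pairs = 15.
Step 3: tau = (C - D)/(n(n-1)/2) = (7 - 8)/15 = -0.066667.
Step 4: Exact two-sided p-value (enumerate n! = 720 permutations of y under H0): p = 1.000000.
Step 5: alpha = 0.1. fail to reject H0.

tau_b = -0.0667 (C=7, D=8), p = 1.000000, fail to reject H0.


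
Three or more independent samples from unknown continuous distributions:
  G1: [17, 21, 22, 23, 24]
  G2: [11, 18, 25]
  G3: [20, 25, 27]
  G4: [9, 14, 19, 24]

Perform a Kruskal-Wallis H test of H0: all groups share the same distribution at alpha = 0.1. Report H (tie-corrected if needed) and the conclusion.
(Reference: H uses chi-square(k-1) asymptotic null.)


Step 1: Combine all N = 15 observations and assign midranks.
sorted (value, group, rank): (9,G4,1), (11,G2,2), (14,G4,3), (17,G1,4), (18,G2,5), (19,G4,6), (20,G3,7), (21,G1,8), (22,G1,9), (23,G1,10), (24,G1,11.5), (24,G4,11.5), (25,G2,13.5), (25,G3,13.5), (27,G3,15)
Step 2: Sum ranks within each group.
R_1 = 42.5 (n_1 = 5)
R_2 = 20.5 (n_2 = 3)
R_3 = 35.5 (n_3 = 3)
R_4 = 21.5 (n_4 = 4)
Step 3: H = 12/(N(N+1)) * sum(R_i^2/n_i) - 3(N+1)
     = 12/(15*16) * (42.5^2/5 + 20.5^2/3 + 35.5^2/3 + 21.5^2/4) - 3*16
     = 0.050000 * 1036.98 - 48
     = 3.848958.
Step 4: Ties present; correction factor C = 1 - 12/(15^3 - 15) = 0.996429. Corrected H = 3.848958 / 0.996429 = 3.862754.
Step 5: Under H0, H ~ chi^2(3); p-value = 0.276671.
Step 6: alpha = 0.1. fail to reject H0.

H = 3.8628, df = 3, p = 0.276671, fail to reject H0.


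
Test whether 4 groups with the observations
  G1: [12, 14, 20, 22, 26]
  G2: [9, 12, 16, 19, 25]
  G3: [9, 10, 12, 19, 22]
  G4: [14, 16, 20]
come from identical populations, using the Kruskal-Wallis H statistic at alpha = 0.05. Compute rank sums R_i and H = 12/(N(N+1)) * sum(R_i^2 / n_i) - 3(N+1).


Step 1: Combine all N = 18 observations and assign midranks.
sorted (value, group, rank): (9,G2,1.5), (9,G3,1.5), (10,G3,3), (12,G1,5), (12,G2,5), (12,G3,5), (14,G1,7.5), (14,G4,7.5), (16,G2,9.5), (16,G4,9.5), (19,G2,11.5), (19,G3,11.5), (20,G1,13.5), (20,G4,13.5), (22,G1,15.5), (22,G3,15.5), (25,G2,17), (26,G1,18)
Step 2: Sum ranks within each group.
R_1 = 59.5 (n_1 = 5)
R_2 = 44.5 (n_2 = 5)
R_3 = 36.5 (n_3 = 5)
R_4 = 30.5 (n_4 = 3)
Step 3: H = 12/(N(N+1)) * sum(R_i^2/n_i) - 3(N+1)
     = 12/(18*19) * (59.5^2/5 + 44.5^2/5 + 36.5^2/5 + 30.5^2/3) - 3*19
     = 0.035088 * 1680.63 - 57
     = 1.969591.
Step 4: Ties present; correction factor C = 1 - 60/(18^3 - 18) = 0.989680. Corrected H = 1.969591 / 0.989680 = 1.990129.
Step 5: Under H0, H ~ chi^2(3); p-value = 0.574458.
Step 6: alpha = 0.05. fail to reject H0.

H = 1.9901, df = 3, p = 0.574458, fail to reject H0.


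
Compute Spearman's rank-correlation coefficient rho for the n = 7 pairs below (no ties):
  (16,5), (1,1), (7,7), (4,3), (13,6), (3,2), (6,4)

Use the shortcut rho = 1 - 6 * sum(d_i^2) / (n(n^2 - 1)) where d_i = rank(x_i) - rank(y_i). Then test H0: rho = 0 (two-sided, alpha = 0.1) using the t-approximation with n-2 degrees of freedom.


Step 1: Rank x and y separately (midranks; no ties here).
rank(x): 16->7, 1->1, 7->5, 4->3, 13->6, 3->2, 6->4
rank(y): 5->5, 1->1, 7->7, 3->3, 6->6, 2->2, 4->4
Step 2: d_i = R_x(i) - R_y(i); compute d_i^2.
  (7-5)^2=4, (1-1)^2=0, (5-7)^2=4, (3-3)^2=0, (6-6)^2=0, (2-2)^2=0, (4-4)^2=0
sum(d^2) = 8.
Step 3: rho = 1 - 6*8 / (7*(7^2 - 1)) = 1 - 48/336 = 0.857143.
Step 4: Under H0, t = rho * sqrt((n-2)/(1-rho^2)) = 3.7210 ~ t(5).
Step 5: Two-sided p-value from the t-distribution with 5 df = 0.013697.
Step 6: alpha = 0.1. reject H0.

rho = 0.8571, p = 0.013697, reject H0 at alpha = 0.1.


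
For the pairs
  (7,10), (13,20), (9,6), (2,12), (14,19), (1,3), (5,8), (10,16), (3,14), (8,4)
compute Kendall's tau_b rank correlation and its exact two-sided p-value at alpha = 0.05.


Step 1: Enumerate the 45 unordered pairs (i,j) with i<j and classify each by sign(x_j-x_i) * sign(y_j-y_i).
  (1,2):dx=+6,dy=+10->C; (1,3):dx=+2,dy=-4->D; (1,4):dx=-5,dy=+2->D; (1,5):dx=+7,dy=+9->C
  (1,6):dx=-6,dy=-7->C; (1,7):dx=-2,dy=-2->C; (1,8):dx=+3,dy=+6->C; (1,9):dx=-4,dy=+4->D
  (1,10):dx=+1,dy=-6->D; (2,3):dx=-4,dy=-14->C; (2,4):dx=-11,dy=-8->C; (2,5):dx=+1,dy=-1->D
  (2,6):dx=-12,dy=-17->C; (2,7):dx=-8,dy=-12->C; (2,8):dx=-3,dy=-4->C; (2,9):dx=-10,dy=-6->C
  (2,10):dx=-5,dy=-16->C; (3,4):dx=-7,dy=+6->D; (3,5):dx=+5,dy=+13->C; (3,6):dx=-8,dy=-3->C
  (3,7):dx=-4,dy=+2->D; (3,8):dx=+1,dy=+10->C; (3,9):dx=-6,dy=+8->D; (3,10):dx=-1,dy=-2->C
  (4,5):dx=+12,dy=+7->C; (4,6):dx=-1,dy=-9->C; (4,7):dx=+3,dy=-4->D; (4,8):dx=+8,dy=+4->C
  (4,9):dx=+1,dy=+2->C; (4,10):dx=+6,dy=-8->D; (5,6):dx=-13,dy=-16->C; (5,7):dx=-9,dy=-11->C
  (5,8):dx=-4,dy=-3->C; (5,9):dx=-11,dy=-5->C; (5,10):dx=-6,dy=-15->C; (6,7):dx=+4,dy=+5->C
  (6,8):dx=+9,dy=+13->C; (6,9):dx=+2,dy=+11->C; (6,10):dx=+7,dy=+1->C; (7,8):dx=+5,dy=+8->C
  (7,9):dx=-2,dy=+6->D; (7,10):dx=+3,dy=-4->D; (8,9):dx=-7,dy=-2->C; (8,10):dx=-2,dy=-12->C
  (9,10):dx=+5,dy=-10->D
Step 2: C = 32, D = 13, total pairs = 45.
Step 3: tau = (C - D)/(n(n-1)/2) = (32 - 13)/45 = 0.422222.
Step 4: Exact two-sided p-value (enumerate n! = 3628800 permutations of y under H0): p = 0.108313.
Step 5: alpha = 0.05. fail to reject H0.

tau_b = 0.4222 (C=32, D=13), p = 0.108313, fail to reject H0.


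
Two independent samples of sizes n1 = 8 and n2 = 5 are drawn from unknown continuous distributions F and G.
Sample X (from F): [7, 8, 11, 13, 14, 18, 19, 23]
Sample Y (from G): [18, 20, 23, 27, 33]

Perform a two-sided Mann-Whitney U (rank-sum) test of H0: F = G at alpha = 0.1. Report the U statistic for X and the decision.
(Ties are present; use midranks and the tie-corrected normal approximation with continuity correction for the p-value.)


Step 1: Combine and sort all 13 observations; assign midranks.
sorted (value, group): (7,X), (8,X), (11,X), (13,X), (14,X), (18,X), (18,Y), (19,X), (20,Y), (23,X), (23,Y), (27,Y), (33,Y)
ranks: 7->1, 8->2, 11->3, 13->4, 14->5, 18->6.5, 18->6.5, 19->8, 20->9, 23->10.5, 23->10.5, 27->12, 33->13
Step 2: Rank sum for X: R1 = 1 + 2 + 3 + 4 + 5 + 6.5 + 8 + 10.5 = 40.
Step 3: U_X = R1 - n1(n1+1)/2 = 40 - 8*9/2 = 40 - 36 = 4.
       U_Y = n1*n2 - U_X = 40 - 4 = 36.
Step 4: Ties are present, so use the tie-corrected normal approximation (with continuity correction) for the p-value.
Step 5: p-value = 0.022892; compare to alpha = 0.1. reject H0.

U_X = 4, p = 0.022892, reject H0 at alpha = 0.1.


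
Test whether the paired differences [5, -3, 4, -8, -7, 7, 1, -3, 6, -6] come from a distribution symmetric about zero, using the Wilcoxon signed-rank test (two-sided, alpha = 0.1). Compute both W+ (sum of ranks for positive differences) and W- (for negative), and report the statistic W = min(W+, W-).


Step 1: Drop any zero differences (none here) and take |d_i|.
|d| = [5, 3, 4, 8, 7, 7, 1, 3, 6, 6]
Step 2: Midrank |d_i| (ties get averaged ranks).
ranks: |5|->5, |3|->2.5, |4|->4, |8|->10, |7|->8.5, |7|->8.5, |1|->1, |3|->2.5, |6|->6.5, |6|->6.5
Step 3: Attach original signs; sum ranks with positive sign and with negative sign.
W+ = 5 + 4 + 8.5 + 1 + 6.5 = 25
W- = 2.5 + 10 + 8.5 + 2.5 + 6.5 = 30
(Check: W+ + W- = 55 should equal n(n+1)/2 = 55.)
Step 4: Test statistic W = min(W+, W-) = 25.
Step 5: Ties in |d|, so use the tie-corrected normal approximation.
        E[W] = n(n+1)/4 = 10*11/4 = 27.5.
        Tie groups: |d|=3 (t=2), |d|=6 (t=2), |d|=7 (t=2); sum(t^3 - t) = 18.
        Var[W] = n(n+1)(2n+1)/24 - sum(t^3-t)/48 = 2310/24 - 18/48 = 95.875.
        z = (W - E[W]) / sqrt(Var[W]) = (25 - 27.5) / 9.7916 = -0.2553.
        Two-sided p = 2*Phi(z) = 0.798475.
Step 6: alpha = 0.1. fail to reject H0.

W+ = 25, W- = 30, W = min = 25, p = 0.798475, fail to reject H0.


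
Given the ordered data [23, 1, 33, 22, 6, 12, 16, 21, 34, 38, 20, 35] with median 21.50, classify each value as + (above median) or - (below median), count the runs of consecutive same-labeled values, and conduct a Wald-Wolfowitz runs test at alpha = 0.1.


Step 1: Compute median = 21.50; label A = above, B = below.
Labels in order: ABAABBBBAABA  (n_A = 6, n_B = 6)
Step 2: Count runs R = 7.
Step 3: Under H0 (random ordering), E[R] = 2*n_A*n_B/(n_A+n_B) + 1 = 2*6*6/12 + 1 = 7.0000.
        Var[R] = 2*n_A*n_B*(2*n_A*n_B - n_A - n_B) / ((n_A+n_B)^2 * (n_A+n_B-1)) = 4320/1584 = 2.7273.
        SD[R] = 1.6514.
Step 4: R = E[R], so z = 0 with no continuity correction.
Step 5: Two-sided p-value via normal approximation = 2*(1 - Phi(|z|)) = 1.000000.
Step 6: alpha = 0.1. fail to reject H0.

R = 7, z = 0.0000, p = 1.000000, fail to reject H0.


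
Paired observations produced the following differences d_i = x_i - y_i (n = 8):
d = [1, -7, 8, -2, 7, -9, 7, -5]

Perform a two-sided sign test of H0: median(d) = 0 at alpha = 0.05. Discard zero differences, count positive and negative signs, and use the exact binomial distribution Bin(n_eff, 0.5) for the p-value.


Step 1: Discard zero differences. Original n = 8; n_eff = number of nonzero differences = 8.
Nonzero differences (with sign): +1, -7, +8, -2, +7, -9, +7, -5
Step 2: Count signs: positive = 4, negative = 4.
Step 3: Under H0: P(positive) = 0.5, so the number of positives S ~ Bin(8, 0.5).
Step 4: Two-sided exact p-value = sum of Bin(8,0.5) probabilities at or below the observed probability = 1.000000.
Step 5: alpha = 0.05. fail to reject H0.

n_eff = 8, pos = 4, neg = 4, p = 1.000000, fail to reject H0.


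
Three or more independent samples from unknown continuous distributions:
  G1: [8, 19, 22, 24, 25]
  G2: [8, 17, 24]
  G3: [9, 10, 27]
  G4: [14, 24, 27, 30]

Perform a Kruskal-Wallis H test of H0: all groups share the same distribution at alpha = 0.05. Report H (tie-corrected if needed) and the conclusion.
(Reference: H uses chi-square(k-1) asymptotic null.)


Step 1: Combine all N = 15 observations and assign midranks.
sorted (value, group, rank): (8,G1,1.5), (8,G2,1.5), (9,G3,3), (10,G3,4), (14,G4,5), (17,G2,6), (19,G1,7), (22,G1,8), (24,G1,10), (24,G2,10), (24,G4,10), (25,G1,12), (27,G3,13.5), (27,G4,13.5), (30,G4,15)
Step 2: Sum ranks within each group.
R_1 = 38.5 (n_1 = 5)
R_2 = 17.5 (n_2 = 3)
R_3 = 20.5 (n_3 = 3)
R_4 = 43.5 (n_4 = 4)
Step 3: H = 12/(N(N+1)) * sum(R_i^2/n_i) - 3(N+1)
     = 12/(15*16) * (38.5^2/5 + 17.5^2/3 + 20.5^2/3 + 43.5^2/4) - 3*16
     = 0.050000 * 1011.68 - 48
     = 2.583958.
Step 4: Ties present; correction factor C = 1 - 36/(15^3 - 15) = 0.989286. Corrected H = 2.583958 / 0.989286 = 2.611943.
Step 5: Under H0, H ~ chi^2(3); p-value = 0.455400.
Step 6: alpha = 0.05. fail to reject H0.

H = 2.6119, df = 3, p = 0.455400, fail to reject H0.


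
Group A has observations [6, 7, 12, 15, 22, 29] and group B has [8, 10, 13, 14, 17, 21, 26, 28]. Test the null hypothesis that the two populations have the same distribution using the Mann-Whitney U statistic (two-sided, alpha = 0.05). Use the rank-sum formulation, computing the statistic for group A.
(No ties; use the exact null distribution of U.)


Step 1: Combine and sort all 14 observations; assign midranks.
sorted (value, group): (6,X), (7,X), (8,Y), (10,Y), (12,X), (13,Y), (14,Y), (15,X), (17,Y), (21,Y), (22,X), (26,Y), (28,Y), (29,X)
ranks: 6->1, 7->2, 8->3, 10->4, 12->5, 13->6, 14->7, 15->8, 17->9, 21->10, 22->11, 26->12, 28->13, 29->14
Step 2: Rank sum for X: R1 = 1 + 2 + 5 + 8 + 11 + 14 = 41.
Step 3: U_X = R1 - n1(n1+1)/2 = 41 - 6*7/2 = 41 - 21 = 20.
       U_Y = n1*n2 - U_X = 48 - 20 = 28.
Step 4: No ties, so the exact null distribution of U (based on enumerating the C(14,6) = 3003 equally likely rank assignments) gives the two-sided p-value.
Step 5: p-value = 0.662005; compare to alpha = 0.05. fail to reject H0.

U_X = 20, p = 0.662005, fail to reject H0 at alpha = 0.05.
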